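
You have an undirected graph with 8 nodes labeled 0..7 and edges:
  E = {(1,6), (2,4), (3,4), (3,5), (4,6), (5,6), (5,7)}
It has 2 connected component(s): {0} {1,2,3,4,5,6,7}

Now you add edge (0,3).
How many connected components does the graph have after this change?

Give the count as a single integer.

Answer: 1

Derivation:
Initial component count: 2
Add (0,3): merges two components. Count decreases: 2 -> 1.
New component count: 1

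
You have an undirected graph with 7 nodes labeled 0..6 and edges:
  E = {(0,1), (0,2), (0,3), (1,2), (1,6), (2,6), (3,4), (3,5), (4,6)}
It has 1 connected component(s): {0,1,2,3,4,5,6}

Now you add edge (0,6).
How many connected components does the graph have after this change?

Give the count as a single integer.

Answer: 1

Derivation:
Initial component count: 1
Add (0,6): endpoints already in same component. Count unchanged: 1.
New component count: 1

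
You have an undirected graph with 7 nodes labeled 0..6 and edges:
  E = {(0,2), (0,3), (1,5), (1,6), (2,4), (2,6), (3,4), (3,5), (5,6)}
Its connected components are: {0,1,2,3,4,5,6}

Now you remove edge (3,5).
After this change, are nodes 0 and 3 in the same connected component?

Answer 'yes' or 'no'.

Initial components: {0,1,2,3,4,5,6}
Removing edge (3,5): not a bridge — component count unchanged at 1.
New components: {0,1,2,3,4,5,6}
Are 0 and 3 in the same component? yes

Answer: yes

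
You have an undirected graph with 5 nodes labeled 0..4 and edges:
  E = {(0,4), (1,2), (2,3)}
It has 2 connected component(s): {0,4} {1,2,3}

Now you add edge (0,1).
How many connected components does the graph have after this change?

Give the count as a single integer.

Answer: 1

Derivation:
Initial component count: 2
Add (0,1): merges two components. Count decreases: 2 -> 1.
New component count: 1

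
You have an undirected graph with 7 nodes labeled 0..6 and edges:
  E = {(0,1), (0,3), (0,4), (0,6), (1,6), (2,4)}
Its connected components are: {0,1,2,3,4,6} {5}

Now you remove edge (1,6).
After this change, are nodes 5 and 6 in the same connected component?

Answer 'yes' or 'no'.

Initial components: {0,1,2,3,4,6} {5}
Removing edge (1,6): not a bridge — component count unchanged at 2.
New components: {0,1,2,3,4,6} {5}
Are 5 and 6 in the same component? no

Answer: no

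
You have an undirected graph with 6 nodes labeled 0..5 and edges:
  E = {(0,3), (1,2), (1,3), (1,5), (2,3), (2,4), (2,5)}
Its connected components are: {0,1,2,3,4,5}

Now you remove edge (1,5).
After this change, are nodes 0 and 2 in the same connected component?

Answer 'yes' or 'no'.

Initial components: {0,1,2,3,4,5}
Removing edge (1,5): not a bridge — component count unchanged at 1.
New components: {0,1,2,3,4,5}
Are 0 and 2 in the same component? yes

Answer: yes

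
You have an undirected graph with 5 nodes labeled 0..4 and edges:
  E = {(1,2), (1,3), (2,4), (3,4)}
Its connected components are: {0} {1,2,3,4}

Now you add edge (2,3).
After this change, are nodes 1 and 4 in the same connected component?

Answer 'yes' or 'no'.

Initial components: {0} {1,2,3,4}
Adding edge (2,3): both already in same component {1,2,3,4}. No change.
New components: {0} {1,2,3,4}
Are 1 and 4 in the same component? yes

Answer: yes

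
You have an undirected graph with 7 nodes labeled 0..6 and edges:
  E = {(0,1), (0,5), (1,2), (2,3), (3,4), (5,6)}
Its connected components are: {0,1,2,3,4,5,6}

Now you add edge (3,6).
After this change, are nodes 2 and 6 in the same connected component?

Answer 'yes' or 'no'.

Initial components: {0,1,2,3,4,5,6}
Adding edge (3,6): both already in same component {0,1,2,3,4,5,6}. No change.
New components: {0,1,2,3,4,5,6}
Are 2 and 6 in the same component? yes

Answer: yes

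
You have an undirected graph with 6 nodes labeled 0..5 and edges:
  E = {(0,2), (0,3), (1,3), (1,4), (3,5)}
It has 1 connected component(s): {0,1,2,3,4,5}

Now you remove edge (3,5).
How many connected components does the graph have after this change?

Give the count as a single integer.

Answer: 2

Derivation:
Initial component count: 1
Remove (3,5): it was a bridge. Count increases: 1 -> 2.
  After removal, components: {0,1,2,3,4} {5}
New component count: 2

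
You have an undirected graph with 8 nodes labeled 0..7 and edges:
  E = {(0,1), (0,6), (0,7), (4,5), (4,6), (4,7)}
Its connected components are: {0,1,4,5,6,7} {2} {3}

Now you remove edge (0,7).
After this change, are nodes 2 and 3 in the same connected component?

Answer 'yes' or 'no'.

Answer: no

Derivation:
Initial components: {0,1,4,5,6,7} {2} {3}
Removing edge (0,7): not a bridge — component count unchanged at 3.
New components: {0,1,4,5,6,7} {2} {3}
Are 2 and 3 in the same component? no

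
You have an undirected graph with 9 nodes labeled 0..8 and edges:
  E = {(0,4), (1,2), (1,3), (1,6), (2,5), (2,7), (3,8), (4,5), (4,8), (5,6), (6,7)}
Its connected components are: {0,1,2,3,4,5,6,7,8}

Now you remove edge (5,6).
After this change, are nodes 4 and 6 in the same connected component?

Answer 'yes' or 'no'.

Initial components: {0,1,2,3,4,5,6,7,8}
Removing edge (5,6): not a bridge — component count unchanged at 1.
New components: {0,1,2,3,4,5,6,7,8}
Are 4 and 6 in the same component? yes

Answer: yes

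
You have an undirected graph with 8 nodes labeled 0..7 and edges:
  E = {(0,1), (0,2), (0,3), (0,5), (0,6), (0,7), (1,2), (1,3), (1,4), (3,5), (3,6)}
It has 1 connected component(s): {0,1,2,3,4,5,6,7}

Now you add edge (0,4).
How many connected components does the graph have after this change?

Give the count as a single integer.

Answer: 1

Derivation:
Initial component count: 1
Add (0,4): endpoints already in same component. Count unchanged: 1.
New component count: 1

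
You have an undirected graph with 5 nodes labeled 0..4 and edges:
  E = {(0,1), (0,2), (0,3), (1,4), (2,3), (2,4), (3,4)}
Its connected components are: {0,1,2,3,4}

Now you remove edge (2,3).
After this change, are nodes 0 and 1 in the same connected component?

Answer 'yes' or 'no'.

Initial components: {0,1,2,3,4}
Removing edge (2,3): not a bridge — component count unchanged at 1.
New components: {0,1,2,3,4}
Are 0 and 1 in the same component? yes

Answer: yes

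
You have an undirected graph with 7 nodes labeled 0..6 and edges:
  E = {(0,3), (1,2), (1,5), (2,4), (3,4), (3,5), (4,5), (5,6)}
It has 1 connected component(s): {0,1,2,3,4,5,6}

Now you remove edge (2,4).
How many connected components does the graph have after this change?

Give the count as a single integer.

Initial component count: 1
Remove (2,4): not a bridge. Count unchanged: 1.
  After removal, components: {0,1,2,3,4,5,6}
New component count: 1

Answer: 1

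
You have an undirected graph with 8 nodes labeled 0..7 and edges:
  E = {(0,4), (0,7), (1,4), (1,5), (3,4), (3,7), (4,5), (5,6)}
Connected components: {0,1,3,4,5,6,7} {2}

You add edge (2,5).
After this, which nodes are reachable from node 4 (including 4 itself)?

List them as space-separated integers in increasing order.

Answer: 0 1 2 3 4 5 6 7

Derivation:
Before: nodes reachable from 4: {0,1,3,4,5,6,7}
Adding (2,5): merges 4's component with another. Reachability grows.
After: nodes reachable from 4: {0,1,2,3,4,5,6,7}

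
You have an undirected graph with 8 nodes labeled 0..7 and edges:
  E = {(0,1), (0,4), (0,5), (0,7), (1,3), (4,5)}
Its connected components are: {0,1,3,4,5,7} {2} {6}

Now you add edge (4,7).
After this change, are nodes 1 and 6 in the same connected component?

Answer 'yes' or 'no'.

Answer: no

Derivation:
Initial components: {0,1,3,4,5,7} {2} {6}
Adding edge (4,7): both already in same component {0,1,3,4,5,7}. No change.
New components: {0,1,3,4,5,7} {2} {6}
Are 1 and 6 in the same component? no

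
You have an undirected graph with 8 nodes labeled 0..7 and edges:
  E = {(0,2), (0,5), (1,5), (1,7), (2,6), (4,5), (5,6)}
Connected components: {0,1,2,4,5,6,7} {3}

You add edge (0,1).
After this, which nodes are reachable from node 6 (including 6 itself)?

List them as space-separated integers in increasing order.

Before: nodes reachable from 6: {0,1,2,4,5,6,7}
Adding (0,1): both endpoints already in same component. Reachability from 6 unchanged.
After: nodes reachable from 6: {0,1,2,4,5,6,7}

Answer: 0 1 2 4 5 6 7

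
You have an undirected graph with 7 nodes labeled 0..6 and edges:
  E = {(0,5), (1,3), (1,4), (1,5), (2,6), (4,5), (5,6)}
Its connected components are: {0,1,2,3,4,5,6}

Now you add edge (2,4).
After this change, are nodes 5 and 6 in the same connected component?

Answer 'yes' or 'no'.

Answer: yes

Derivation:
Initial components: {0,1,2,3,4,5,6}
Adding edge (2,4): both already in same component {0,1,2,3,4,5,6}. No change.
New components: {0,1,2,3,4,5,6}
Are 5 and 6 in the same component? yes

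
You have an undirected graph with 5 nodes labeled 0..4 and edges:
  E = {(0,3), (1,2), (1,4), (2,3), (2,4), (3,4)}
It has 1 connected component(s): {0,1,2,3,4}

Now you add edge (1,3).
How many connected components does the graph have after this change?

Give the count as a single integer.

Initial component count: 1
Add (1,3): endpoints already in same component. Count unchanged: 1.
New component count: 1

Answer: 1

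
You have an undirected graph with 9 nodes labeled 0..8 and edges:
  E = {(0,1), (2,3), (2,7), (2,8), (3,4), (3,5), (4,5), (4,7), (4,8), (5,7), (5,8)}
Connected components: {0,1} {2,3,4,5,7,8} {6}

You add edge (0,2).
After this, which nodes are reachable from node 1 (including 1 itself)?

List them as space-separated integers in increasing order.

Answer: 0 1 2 3 4 5 7 8

Derivation:
Before: nodes reachable from 1: {0,1}
Adding (0,2): merges 1's component with another. Reachability grows.
After: nodes reachable from 1: {0,1,2,3,4,5,7,8}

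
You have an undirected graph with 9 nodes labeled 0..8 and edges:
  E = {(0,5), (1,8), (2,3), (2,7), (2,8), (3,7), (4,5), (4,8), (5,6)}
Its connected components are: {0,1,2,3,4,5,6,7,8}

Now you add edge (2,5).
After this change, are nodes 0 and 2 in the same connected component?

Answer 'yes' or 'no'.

Initial components: {0,1,2,3,4,5,6,7,8}
Adding edge (2,5): both already in same component {0,1,2,3,4,5,6,7,8}. No change.
New components: {0,1,2,3,4,5,6,7,8}
Are 0 and 2 in the same component? yes

Answer: yes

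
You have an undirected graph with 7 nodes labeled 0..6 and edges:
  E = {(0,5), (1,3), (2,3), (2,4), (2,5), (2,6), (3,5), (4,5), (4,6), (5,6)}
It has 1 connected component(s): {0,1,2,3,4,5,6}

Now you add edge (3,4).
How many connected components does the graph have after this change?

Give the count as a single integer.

Initial component count: 1
Add (3,4): endpoints already in same component. Count unchanged: 1.
New component count: 1

Answer: 1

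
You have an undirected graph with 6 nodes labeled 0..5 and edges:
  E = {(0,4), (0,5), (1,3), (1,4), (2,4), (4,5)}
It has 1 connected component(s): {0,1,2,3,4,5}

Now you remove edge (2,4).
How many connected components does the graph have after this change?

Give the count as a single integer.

Initial component count: 1
Remove (2,4): it was a bridge. Count increases: 1 -> 2.
  After removal, components: {0,1,3,4,5} {2}
New component count: 2

Answer: 2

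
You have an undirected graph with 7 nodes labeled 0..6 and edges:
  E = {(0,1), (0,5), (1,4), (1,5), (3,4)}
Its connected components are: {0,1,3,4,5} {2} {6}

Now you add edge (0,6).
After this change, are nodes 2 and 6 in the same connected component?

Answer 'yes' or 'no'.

Initial components: {0,1,3,4,5} {2} {6}
Adding edge (0,6): merges {0,1,3,4,5} and {6}.
New components: {0,1,3,4,5,6} {2}
Are 2 and 6 in the same component? no

Answer: no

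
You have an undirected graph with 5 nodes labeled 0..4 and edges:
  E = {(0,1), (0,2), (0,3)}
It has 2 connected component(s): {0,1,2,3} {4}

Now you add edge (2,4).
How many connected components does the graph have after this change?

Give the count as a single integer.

Answer: 1

Derivation:
Initial component count: 2
Add (2,4): merges two components. Count decreases: 2 -> 1.
New component count: 1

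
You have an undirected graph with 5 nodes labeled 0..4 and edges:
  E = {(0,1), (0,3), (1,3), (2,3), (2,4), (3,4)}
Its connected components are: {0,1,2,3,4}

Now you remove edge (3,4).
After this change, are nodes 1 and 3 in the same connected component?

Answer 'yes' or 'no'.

Initial components: {0,1,2,3,4}
Removing edge (3,4): not a bridge — component count unchanged at 1.
New components: {0,1,2,3,4}
Are 1 and 3 in the same component? yes

Answer: yes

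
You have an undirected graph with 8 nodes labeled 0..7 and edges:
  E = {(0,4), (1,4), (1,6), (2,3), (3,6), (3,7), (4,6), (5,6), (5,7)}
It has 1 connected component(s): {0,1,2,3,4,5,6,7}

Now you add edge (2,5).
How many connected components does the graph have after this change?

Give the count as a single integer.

Answer: 1

Derivation:
Initial component count: 1
Add (2,5): endpoints already in same component. Count unchanged: 1.
New component count: 1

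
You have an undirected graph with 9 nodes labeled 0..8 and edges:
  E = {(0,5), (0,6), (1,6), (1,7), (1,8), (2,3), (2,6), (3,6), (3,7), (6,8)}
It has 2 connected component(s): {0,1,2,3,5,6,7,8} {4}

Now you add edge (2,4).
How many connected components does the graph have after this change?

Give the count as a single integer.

Answer: 1

Derivation:
Initial component count: 2
Add (2,4): merges two components. Count decreases: 2 -> 1.
New component count: 1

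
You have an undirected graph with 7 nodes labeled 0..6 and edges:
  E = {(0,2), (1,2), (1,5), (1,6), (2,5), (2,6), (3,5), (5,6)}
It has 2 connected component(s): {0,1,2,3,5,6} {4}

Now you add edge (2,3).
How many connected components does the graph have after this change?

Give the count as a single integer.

Answer: 2

Derivation:
Initial component count: 2
Add (2,3): endpoints already in same component. Count unchanged: 2.
New component count: 2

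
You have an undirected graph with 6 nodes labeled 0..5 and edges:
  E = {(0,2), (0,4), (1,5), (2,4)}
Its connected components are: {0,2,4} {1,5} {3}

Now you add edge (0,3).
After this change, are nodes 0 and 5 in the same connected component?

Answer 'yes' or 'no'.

Initial components: {0,2,4} {1,5} {3}
Adding edge (0,3): merges {0,2,4} and {3}.
New components: {0,2,3,4} {1,5}
Are 0 and 5 in the same component? no

Answer: no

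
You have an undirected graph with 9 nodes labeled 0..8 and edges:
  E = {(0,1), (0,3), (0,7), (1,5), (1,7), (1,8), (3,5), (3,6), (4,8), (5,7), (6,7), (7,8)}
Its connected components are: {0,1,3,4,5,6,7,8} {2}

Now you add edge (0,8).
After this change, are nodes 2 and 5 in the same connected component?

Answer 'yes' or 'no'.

Answer: no

Derivation:
Initial components: {0,1,3,4,5,6,7,8} {2}
Adding edge (0,8): both already in same component {0,1,3,4,5,6,7,8}. No change.
New components: {0,1,3,4,5,6,7,8} {2}
Are 2 and 5 in the same component? no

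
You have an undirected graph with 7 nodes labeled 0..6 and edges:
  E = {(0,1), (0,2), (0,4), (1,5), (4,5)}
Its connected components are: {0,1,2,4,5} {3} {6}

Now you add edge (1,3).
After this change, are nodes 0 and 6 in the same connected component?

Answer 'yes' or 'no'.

Answer: no

Derivation:
Initial components: {0,1,2,4,5} {3} {6}
Adding edge (1,3): merges {0,1,2,4,5} and {3}.
New components: {0,1,2,3,4,5} {6}
Are 0 and 6 in the same component? no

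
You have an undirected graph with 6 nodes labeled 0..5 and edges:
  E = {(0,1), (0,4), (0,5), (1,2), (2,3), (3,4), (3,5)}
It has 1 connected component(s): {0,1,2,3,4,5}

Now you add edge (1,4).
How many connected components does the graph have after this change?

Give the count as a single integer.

Initial component count: 1
Add (1,4): endpoints already in same component. Count unchanged: 1.
New component count: 1

Answer: 1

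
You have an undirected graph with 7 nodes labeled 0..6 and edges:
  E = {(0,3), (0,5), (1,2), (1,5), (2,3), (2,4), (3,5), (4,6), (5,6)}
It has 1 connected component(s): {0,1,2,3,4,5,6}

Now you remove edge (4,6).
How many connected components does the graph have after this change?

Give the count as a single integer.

Answer: 1

Derivation:
Initial component count: 1
Remove (4,6): not a bridge. Count unchanged: 1.
  After removal, components: {0,1,2,3,4,5,6}
New component count: 1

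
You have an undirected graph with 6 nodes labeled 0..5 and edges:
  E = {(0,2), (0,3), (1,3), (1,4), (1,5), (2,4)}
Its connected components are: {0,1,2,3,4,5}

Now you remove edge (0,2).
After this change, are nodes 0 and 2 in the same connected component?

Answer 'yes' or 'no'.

Initial components: {0,1,2,3,4,5}
Removing edge (0,2): not a bridge — component count unchanged at 1.
New components: {0,1,2,3,4,5}
Are 0 and 2 in the same component? yes

Answer: yes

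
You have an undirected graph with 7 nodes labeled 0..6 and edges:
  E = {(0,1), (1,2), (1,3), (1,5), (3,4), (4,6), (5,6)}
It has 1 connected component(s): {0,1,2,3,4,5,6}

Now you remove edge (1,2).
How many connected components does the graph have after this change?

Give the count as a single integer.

Initial component count: 1
Remove (1,2): it was a bridge. Count increases: 1 -> 2.
  After removal, components: {0,1,3,4,5,6} {2}
New component count: 2

Answer: 2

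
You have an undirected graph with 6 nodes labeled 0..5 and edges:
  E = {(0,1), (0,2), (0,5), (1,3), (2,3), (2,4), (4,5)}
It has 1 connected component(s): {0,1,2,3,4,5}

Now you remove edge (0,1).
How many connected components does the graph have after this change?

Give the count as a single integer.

Answer: 1

Derivation:
Initial component count: 1
Remove (0,1): not a bridge. Count unchanged: 1.
  After removal, components: {0,1,2,3,4,5}
New component count: 1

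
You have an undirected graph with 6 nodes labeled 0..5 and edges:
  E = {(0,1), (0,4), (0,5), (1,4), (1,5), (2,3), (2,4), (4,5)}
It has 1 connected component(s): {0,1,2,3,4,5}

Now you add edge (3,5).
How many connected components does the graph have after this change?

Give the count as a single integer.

Answer: 1

Derivation:
Initial component count: 1
Add (3,5): endpoints already in same component. Count unchanged: 1.
New component count: 1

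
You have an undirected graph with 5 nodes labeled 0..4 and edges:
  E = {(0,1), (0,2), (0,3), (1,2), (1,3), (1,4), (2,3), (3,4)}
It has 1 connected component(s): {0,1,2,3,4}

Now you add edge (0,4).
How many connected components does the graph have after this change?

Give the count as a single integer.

Initial component count: 1
Add (0,4): endpoints already in same component. Count unchanged: 1.
New component count: 1

Answer: 1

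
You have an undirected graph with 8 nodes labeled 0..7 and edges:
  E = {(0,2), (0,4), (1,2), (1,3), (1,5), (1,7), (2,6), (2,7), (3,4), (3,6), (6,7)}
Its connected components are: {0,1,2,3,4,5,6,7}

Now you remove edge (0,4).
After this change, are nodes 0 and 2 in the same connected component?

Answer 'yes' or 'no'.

Initial components: {0,1,2,3,4,5,6,7}
Removing edge (0,4): not a bridge — component count unchanged at 1.
New components: {0,1,2,3,4,5,6,7}
Are 0 and 2 in the same component? yes

Answer: yes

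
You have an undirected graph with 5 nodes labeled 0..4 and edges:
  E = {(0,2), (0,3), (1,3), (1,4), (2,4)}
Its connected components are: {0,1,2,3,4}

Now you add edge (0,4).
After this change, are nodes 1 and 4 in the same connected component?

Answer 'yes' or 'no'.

Initial components: {0,1,2,3,4}
Adding edge (0,4): both already in same component {0,1,2,3,4}. No change.
New components: {0,1,2,3,4}
Are 1 and 4 in the same component? yes

Answer: yes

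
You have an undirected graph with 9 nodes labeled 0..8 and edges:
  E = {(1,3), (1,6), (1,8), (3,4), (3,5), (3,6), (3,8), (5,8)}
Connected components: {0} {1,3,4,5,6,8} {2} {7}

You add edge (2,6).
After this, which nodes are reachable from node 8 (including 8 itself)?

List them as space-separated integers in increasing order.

Answer: 1 2 3 4 5 6 8

Derivation:
Before: nodes reachable from 8: {1,3,4,5,6,8}
Adding (2,6): merges 8's component with another. Reachability grows.
After: nodes reachable from 8: {1,2,3,4,5,6,8}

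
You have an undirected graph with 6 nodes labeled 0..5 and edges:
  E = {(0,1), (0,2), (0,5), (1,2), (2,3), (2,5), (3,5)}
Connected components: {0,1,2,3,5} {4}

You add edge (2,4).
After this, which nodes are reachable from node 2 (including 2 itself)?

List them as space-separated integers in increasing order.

Before: nodes reachable from 2: {0,1,2,3,5}
Adding (2,4): merges 2's component with another. Reachability grows.
After: nodes reachable from 2: {0,1,2,3,4,5}

Answer: 0 1 2 3 4 5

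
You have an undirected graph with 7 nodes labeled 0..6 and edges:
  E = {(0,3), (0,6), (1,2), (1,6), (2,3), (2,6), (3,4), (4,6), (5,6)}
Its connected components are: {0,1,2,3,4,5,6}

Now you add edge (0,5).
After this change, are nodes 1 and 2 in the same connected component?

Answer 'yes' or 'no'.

Initial components: {0,1,2,3,4,5,6}
Adding edge (0,5): both already in same component {0,1,2,3,4,5,6}. No change.
New components: {0,1,2,3,4,5,6}
Are 1 and 2 in the same component? yes

Answer: yes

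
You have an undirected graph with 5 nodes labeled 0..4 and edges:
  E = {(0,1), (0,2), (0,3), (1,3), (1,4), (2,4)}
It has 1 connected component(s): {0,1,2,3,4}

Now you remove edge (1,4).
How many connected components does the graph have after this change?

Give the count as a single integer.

Initial component count: 1
Remove (1,4): not a bridge. Count unchanged: 1.
  After removal, components: {0,1,2,3,4}
New component count: 1

Answer: 1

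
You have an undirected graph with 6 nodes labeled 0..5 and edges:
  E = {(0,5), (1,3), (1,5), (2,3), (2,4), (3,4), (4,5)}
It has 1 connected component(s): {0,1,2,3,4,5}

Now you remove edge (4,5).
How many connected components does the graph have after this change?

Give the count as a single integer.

Answer: 1

Derivation:
Initial component count: 1
Remove (4,5): not a bridge. Count unchanged: 1.
  After removal, components: {0,1,2,3,4,5}
New component count: 1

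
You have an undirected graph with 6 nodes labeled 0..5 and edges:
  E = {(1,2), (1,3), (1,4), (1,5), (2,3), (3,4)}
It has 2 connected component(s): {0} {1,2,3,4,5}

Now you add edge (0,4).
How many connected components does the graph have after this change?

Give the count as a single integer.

Answer: 1

Derivation:
Initial component count: 2
Add (0,4): merges two components. Count decreases: 2 -> 1.
New component count: 1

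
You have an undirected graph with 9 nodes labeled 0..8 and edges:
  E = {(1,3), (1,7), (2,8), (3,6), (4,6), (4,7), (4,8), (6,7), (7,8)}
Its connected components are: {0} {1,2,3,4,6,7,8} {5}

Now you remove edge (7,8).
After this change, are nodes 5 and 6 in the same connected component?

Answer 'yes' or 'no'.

Answer: no

Derivation:
Initial components: {0} {1,2,3,4,6,7,8} {5}
Removing edge (7,8): not a bridge — component count unchanged at 3.
New components: {0} {1,2,3,4,6,7,8} {5}
Are 5 and 6 in the same component? no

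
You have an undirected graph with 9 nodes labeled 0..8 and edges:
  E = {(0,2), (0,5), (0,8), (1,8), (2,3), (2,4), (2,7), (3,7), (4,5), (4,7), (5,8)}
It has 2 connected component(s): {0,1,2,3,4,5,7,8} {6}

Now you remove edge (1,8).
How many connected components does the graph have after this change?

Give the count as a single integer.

Answer: 3

Derivation:
Initial component count: 2
Remove (1,8): it was a bridge. Count increases: 2 -> 3.
  After removal, components: {0,2,3,4,5,7,8} {1} {6}
New component count: 3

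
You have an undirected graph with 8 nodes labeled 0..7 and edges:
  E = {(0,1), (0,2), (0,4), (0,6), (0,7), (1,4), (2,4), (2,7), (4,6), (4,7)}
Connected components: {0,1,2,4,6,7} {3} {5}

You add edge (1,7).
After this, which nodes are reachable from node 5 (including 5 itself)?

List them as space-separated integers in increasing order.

Before: nodes reachable from 5: {5}
Adding (1,7): both endpoints already in same component. Reachability from 5 unchanged.
After: nodes reachable from 5: {5}

Answer: 5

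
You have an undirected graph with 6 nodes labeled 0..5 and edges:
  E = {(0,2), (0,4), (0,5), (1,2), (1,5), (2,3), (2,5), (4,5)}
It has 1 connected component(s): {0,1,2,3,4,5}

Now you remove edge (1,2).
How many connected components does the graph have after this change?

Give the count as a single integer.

Initial component count: 1
Remove (1,2): not a bridge. Count unchanged: 1.
  After removal, components: {0,1,2,3,4,5}
New component count: 1

Answer: 1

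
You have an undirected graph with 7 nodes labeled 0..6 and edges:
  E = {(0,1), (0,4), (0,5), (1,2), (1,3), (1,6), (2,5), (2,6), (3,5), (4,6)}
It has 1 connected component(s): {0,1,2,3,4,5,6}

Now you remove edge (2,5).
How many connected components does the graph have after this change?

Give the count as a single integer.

Answer: 1

Derivation:
Initial component count: 1
Remove (2,5): not a bridge. Count unchanged: 1.
  After removal, components: {0,1,2,3,4,5,6}
New component count: 1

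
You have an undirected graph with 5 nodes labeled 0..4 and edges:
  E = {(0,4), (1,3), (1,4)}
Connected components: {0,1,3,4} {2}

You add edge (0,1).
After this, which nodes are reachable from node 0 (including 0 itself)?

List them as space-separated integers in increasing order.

Before: nodes reachable from 0: {0,1,3,4}
Adding (0,1): both endpoints already in same component. Reachability from 0 unchanged.
After: nodes reachable from 0: {0,1,3,4}

Answer: 0 1 3 4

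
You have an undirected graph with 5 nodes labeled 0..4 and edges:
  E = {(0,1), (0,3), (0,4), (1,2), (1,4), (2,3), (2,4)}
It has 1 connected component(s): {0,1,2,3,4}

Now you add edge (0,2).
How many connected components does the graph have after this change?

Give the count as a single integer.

Initial component count: 1
Add (0,2): endpoints already in same component. Count unchanged: 1.
New component count: 1

Answer: 1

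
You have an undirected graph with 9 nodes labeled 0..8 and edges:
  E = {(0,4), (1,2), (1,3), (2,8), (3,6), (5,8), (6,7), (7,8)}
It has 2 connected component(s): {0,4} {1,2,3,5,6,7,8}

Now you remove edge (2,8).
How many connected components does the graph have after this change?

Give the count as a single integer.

Initial component count: 2
Remove (2,8): not a bridge. Count unchanged: 2.
  After removal, components: {0,4} {1,2,3,5,6,7,8}
New component count: 2

Answer: 2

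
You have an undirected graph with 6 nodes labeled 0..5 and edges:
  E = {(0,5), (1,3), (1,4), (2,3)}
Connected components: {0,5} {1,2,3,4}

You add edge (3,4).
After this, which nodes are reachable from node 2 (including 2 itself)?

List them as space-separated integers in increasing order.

Before: nodes reachable from 2: {1,2,3,4}
Adding (3,4): both endpoints already in same component. Reachability from 2 unchanged.
After: nodes reachable from 2: {1,2,3,4}

Answer: 1 2 3 4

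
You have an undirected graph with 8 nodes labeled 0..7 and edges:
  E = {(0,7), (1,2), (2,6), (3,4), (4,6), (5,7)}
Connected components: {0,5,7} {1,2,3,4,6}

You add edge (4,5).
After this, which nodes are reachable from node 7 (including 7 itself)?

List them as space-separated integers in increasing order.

Before: nodes reachable from 7: {0,5,7}
Adding (4,5): merges 7's component with another. Reachability grows.
After: nodes reachable from 7: {0,1,2,3,4,5,6,7}

Answer: 0 1 2 3 4 5 6 7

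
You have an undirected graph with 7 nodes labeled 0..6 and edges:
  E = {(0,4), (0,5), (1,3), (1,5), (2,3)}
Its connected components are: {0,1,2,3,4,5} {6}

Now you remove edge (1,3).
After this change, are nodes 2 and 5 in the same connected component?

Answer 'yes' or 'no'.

Answer: no

Derivation:
Initial components: {0,1,2,3,4,5} {6}
Removing edge (1,3): it was a bridge — component count 2 -> 3.
New components: {0,1,4,5} {2,3} {6}
Are 2 and 5 in the same component? no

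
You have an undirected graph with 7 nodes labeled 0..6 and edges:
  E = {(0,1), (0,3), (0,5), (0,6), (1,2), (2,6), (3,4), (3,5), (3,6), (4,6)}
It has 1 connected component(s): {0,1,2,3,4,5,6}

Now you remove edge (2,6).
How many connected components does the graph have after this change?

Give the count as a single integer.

Initial component count: 1
Remove (2,6): not a bridge. Count unchanged: 1.
  After removal, components: {0,1,2,3,4,5,6}
New component count: 1

Answer: 1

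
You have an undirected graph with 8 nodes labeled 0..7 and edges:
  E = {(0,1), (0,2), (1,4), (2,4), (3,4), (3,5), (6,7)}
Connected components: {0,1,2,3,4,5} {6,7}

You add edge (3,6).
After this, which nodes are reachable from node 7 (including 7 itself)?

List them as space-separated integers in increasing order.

Answer: 0 1 2 3 4 5 6 7

Derivation:
Before: nodes reachable from 7: {6,7}
Adding (3,6): merges 7's component with another. Reachability grows.
After: nodes reachable from 7: {0,1,2,3,4,5,6,7}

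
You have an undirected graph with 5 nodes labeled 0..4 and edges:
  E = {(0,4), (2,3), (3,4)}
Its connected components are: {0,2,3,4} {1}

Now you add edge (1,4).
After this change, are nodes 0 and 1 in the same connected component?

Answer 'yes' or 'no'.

Initial components: {0,2,3,4} {1}
Adding edge (1,4): merges {1} and {0,2,3,4}.
New components: {0,1,2,3,4}
Are 0 and 1 in the same component? yes

Answer: yes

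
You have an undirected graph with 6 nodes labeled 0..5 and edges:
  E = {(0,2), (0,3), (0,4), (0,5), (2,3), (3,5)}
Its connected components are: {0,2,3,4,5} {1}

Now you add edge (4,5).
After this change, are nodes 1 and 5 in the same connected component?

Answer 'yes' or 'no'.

Answer: no

Derivation:
Initial components: {0,2,3,4,5} {1}
Adding edge (4,5): both already in same component {0,2,3,4,5}. No change.
New components: {0,2,3,4,5} {1}
Are 1 and 5 in the same component? no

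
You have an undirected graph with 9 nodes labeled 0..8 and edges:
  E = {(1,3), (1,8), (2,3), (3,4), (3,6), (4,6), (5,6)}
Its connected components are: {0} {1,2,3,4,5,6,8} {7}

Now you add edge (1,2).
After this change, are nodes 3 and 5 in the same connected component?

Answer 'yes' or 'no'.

Answer: yes

Derivation:
Initial components: {0} {1,2,3,4,5,6,8} {7}
Adding edge (1,2): both already in same component {1,2,3,4,5,6,8}. No change.
New components: {0} {1,2,3,4,5,6,8} {7}
Are 3 and 5 in the same component? yes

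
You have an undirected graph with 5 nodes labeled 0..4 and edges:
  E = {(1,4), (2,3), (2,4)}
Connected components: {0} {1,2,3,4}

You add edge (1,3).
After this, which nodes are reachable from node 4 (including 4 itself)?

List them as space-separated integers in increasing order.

Before: nodes reachable from 4: {1,2,3,4}
Adding (1,3): both endpoints already in same component. Reachability from 4 unchanged.
After: nodes reachable from 4: {1,2,3,4}

Answer: 1 2 3 4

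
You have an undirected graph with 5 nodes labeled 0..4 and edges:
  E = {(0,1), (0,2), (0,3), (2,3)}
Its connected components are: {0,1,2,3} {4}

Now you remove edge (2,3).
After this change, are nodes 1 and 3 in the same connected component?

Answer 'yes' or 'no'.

Answer: yes

Derivation:
Initial components: {0,1,2,3} {4}
Removing edge (2,3): not a bridge — component count unchanged at 2.
New components: {0,1,2,3} {4}
Are 1 and 3 in the same component? yes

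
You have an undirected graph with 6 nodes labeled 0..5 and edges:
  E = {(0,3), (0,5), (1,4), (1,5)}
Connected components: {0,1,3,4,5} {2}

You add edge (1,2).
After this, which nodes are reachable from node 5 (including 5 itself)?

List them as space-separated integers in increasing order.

Answer: 0 1 2 3 4 5

Derivation:
Before: nodes reachable from 5: {0,1,3,4,5}
Adding (1,2): merges 5's component with another. Reachability grows.
After: nodes reachable from 5: {0,1,2,3,4,5}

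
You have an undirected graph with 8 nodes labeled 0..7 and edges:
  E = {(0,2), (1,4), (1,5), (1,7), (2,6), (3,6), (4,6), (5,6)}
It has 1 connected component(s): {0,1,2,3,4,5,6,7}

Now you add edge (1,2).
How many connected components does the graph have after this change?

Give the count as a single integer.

Initial component count: 1
Add (1,2): endpoints already in same component. Count unchanged: 1.
New component count: 1

Answer: 1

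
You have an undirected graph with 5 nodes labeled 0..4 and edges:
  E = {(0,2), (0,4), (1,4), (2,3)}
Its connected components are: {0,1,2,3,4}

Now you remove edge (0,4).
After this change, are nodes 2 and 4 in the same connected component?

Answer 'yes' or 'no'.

Initial components: {0,1,2,3,4}
Removing edge (0,4): it was a bridge — component count 1 -> 2.
New components: {0,2,3} {1,4}
Are 2 and 4 in the same component? no

Answer: no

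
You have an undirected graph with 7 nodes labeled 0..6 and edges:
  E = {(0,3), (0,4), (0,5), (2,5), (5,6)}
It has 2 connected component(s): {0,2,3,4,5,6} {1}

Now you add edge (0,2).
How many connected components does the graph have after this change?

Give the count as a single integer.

Initial component count: 2
Add (0,2): endpoints already in same component. Count unchanged: 2.
New component count: 2

Answer: 2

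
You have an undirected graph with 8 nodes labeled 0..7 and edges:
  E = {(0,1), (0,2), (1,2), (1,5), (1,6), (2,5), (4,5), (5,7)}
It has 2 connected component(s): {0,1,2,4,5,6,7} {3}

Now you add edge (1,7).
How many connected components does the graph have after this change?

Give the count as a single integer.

Answer: 2

Derivation:
Initial component count: 2
Add (1,7): endpoints already in same component. Count unchanged: 2.
New component count: 2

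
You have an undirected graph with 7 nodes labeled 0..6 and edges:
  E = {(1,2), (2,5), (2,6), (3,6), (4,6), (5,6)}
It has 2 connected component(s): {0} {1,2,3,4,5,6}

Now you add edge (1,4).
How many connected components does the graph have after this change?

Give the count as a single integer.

Answer: 2

Derivation:
Initial component count: 2
Add (1,4): endpoints already in same component. Count unchanged: 2.
New component count: 2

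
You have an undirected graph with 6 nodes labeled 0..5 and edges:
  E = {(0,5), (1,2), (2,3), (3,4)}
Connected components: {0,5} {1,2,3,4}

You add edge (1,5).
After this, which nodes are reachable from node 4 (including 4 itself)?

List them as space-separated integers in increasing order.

Answer: 0 1 2 3 4 5

Derivation:
Before: nodes reachable from 4: {1,2,3,4}
Adding (1,5): merges 4's component with another. Reachability grows.
After: nodes reachable from 4: {0,1,2,3,4,5}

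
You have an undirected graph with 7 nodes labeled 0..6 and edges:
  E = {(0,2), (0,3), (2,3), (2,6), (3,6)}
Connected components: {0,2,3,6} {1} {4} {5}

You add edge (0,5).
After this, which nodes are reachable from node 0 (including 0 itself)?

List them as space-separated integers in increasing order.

Before: nodes reachable from 0: {0,2,3,6}
Adding (0,5): merges 0's component with another. Reachability grows.
After: nodes reachable from 0: {0,2,3,5,6}

Answer: 0 2 3 5 6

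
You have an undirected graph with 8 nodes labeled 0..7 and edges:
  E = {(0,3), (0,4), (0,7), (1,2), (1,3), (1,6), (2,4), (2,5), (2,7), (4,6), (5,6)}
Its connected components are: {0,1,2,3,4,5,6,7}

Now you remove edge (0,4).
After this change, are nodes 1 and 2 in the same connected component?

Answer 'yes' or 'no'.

Answer: yes

Derivation:
Initial components: {0,1,2,3,4,5,6,7}
Removing edge (0,4): not a bridge — component count unchanged at 1.
New components: {0,1,2,3,4,5,6,7}
Are 1 and 2 in the same component? yes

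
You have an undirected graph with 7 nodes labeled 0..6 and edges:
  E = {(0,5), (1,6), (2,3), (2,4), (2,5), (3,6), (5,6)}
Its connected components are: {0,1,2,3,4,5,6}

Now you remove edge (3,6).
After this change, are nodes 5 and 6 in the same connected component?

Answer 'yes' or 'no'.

Initial components: {0,1,2,3,4,5,6}
Removing edge (3,6): not a bridge — component count unchanged at 1.
New components: {0,1,2,3,4,5,6}
Are 5 and 6 in the same component? yes

Answer: yes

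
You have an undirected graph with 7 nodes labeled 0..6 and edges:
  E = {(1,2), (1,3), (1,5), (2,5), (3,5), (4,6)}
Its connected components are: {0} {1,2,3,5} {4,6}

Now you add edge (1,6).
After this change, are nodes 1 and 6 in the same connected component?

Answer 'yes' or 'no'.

Answer: yes

Derivation:
Initial components: {0} {1,2,3,5} {4,6}
Adding edge (1,6): merges {1,2,3,5} and {4,6}.
New components: {0} {1,2,3,4,5,6}
Are 1 and 6 in the same component? yes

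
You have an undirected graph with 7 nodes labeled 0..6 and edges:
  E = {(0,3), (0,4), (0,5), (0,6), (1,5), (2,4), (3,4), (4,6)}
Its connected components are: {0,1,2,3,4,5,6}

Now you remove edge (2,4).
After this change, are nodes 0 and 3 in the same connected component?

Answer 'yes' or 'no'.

Answer: yes

Derivation:
Initial components: {0,1,2,3,4,5,6}
Removing edge (2,4): it was a bridge — component count 1 -> 2.
New components: {0,1,3,4,5,6} {2}
Are 0 and 3 in the same component? yes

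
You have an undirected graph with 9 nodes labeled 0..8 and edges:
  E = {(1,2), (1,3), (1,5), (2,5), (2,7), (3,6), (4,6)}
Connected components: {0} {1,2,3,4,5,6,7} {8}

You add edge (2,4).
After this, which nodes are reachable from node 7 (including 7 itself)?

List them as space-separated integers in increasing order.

Before: nodes reachable from 7: {1,2,3,4,5,6,7}
Adding (2,4): both endpoints already in same component. Reachability from 7 unchanged.
After: nodes reachable from 7: {1,2,3,4,5,6,7}

Answer: 1 2 3 4 5 6 7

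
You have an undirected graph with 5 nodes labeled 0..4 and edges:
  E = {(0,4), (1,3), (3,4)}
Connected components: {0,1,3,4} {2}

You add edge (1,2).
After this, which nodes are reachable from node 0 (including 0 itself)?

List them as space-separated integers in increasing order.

Before: nodes reachable from 0: {0,1,3,4}
Adding (1,2): merges 0's component with another. Reachability grows.
After: nodes reachable from 0: {0,1,2,3,4}

Answer: 0 1 2 3 4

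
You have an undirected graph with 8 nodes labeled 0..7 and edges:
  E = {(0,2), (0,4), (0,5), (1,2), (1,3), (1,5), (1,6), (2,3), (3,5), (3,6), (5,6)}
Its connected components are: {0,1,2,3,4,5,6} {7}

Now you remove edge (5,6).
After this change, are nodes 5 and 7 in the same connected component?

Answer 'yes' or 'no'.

Answer: no

Derivation:
Initial components: {0,1,2,3,4,5,6} {7}
Removing edge (5,6): not a bridge — component count unchanged at 2.
New components: {0,1,2,3,4,5,6} {7}
Are 5 and 7 in the same component? no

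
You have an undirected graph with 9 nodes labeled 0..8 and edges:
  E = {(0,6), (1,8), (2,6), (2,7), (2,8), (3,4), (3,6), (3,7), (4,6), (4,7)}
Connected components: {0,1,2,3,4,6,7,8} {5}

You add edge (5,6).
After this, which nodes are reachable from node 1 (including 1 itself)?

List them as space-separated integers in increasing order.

Answer: 0 1 2 3 4 5 6 7 8

Derivation:
Before: nodes reachable from 1: {0,1,2,3,4,6,7,8}
Adding (5,6): merges 1's component with another. Reachability grows.
After: nodes reachable from 1: {0,1,2,3,4,5,6,7,8}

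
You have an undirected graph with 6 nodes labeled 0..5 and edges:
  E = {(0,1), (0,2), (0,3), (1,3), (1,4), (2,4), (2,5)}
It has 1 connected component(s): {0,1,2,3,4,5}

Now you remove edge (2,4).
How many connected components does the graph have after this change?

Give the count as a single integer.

Initial component count: 1
Remove (2,4): not a bridge. Count unchanged: 1.
  After removal, components: {0,1,2,3,4,5}
New component count: 1

Answer: 1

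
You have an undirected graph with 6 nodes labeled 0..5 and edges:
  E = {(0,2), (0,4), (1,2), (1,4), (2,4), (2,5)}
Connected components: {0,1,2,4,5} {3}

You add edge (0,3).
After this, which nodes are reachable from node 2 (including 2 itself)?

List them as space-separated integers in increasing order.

Answer: 0 1 2 3 4 5

Derivation:
Before: nodes reachable from 2: {0,1,2,4,5}
Adding (0,3): merges 2's component with another. Reachability grows.
After: nodes reachable from 2: {0,1,2,3,4,5}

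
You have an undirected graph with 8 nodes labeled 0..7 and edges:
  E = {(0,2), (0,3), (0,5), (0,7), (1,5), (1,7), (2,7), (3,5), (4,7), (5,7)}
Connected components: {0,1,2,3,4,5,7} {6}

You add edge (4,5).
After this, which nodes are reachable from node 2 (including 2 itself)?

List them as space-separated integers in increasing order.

Answer: 0 1 2 3 4 5 7

Derivation:
Before: nodes reachable from 2: {0,1,2,3,4,5,7}
Adding (4,5): both endpoints already in same component. Reachability from 2 unchanged.
After: nodes reachable from 2: {0,1,2,3,4,5,7}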